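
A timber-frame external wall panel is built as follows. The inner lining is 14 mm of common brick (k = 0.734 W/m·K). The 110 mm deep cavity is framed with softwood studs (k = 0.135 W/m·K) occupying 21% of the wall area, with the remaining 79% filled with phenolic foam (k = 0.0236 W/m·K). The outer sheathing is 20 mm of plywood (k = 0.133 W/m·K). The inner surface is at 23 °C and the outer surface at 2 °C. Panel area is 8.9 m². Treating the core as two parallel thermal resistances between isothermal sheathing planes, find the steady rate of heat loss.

Q ≈ 74.5 W

Sheathing layers in series; stud and cavity paths in parallel between them.
R_inner = 0.014/(0.734×8.9) = 0.002143 K/W
R_stud  = 0.11/(0.135×0.21×8.9) = 0.436 K/W
R_cav   = 0.11/(0.0236×0.79×8.9) = 0.6629 K/W
1/R_core = 1/R_stud + 1/R_cav → R_core = 0.263 K/W
R_outer = 0.02/(0.133×8.9) = 0.0169 K/W
R_total = 0.282 K/W
Q = ΔT/R_total = 21/0.282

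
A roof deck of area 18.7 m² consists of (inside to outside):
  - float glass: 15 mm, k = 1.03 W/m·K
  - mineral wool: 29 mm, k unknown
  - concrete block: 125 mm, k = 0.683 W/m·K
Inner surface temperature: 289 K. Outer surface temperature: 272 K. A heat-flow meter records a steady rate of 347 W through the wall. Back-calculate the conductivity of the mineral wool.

Using the resistance-network approach (series):
R_float glass = L/(kA) = 0.015/(1.03×18.7) = 7.788×10^-4 K/W
R_concrete block = L/(kA) = 0.125/(0.683×18.7) = 0.009787 K/W
Sum of known resistances R_other = 0.01057 K/W
Total R = ΔT/Q = 17/347 = 0.04899 K/W
R_mineral wool = R_total − R_other = 0.03843 K/W
k = L/(R·A) = 0.029/(0.03843×18.7)

k ≈ 0.0404 W/(m·K)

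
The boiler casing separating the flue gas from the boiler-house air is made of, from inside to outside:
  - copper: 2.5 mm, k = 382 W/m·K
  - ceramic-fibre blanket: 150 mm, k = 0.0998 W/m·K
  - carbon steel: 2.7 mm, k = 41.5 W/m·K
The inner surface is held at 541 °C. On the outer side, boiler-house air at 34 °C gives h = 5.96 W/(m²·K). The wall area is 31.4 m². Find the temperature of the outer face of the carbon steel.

Treating each layer as a thermal resistance in series:
R_copper = L/(kA) = 0.0025/(382×31.4) = 2.084×10^-7 K/W
R_ceramic-fibre blanket = L/(kA) = 0.15/(0.0998×31.4) = 0.04787 K/W
R_carbon steel = L/(kA) = 0.0027/(41.5×31.4) = 2.072×10^-6 K/W
R_outer film = 1/(h_o·A) = 1/(5.96×31.4) = 0.005343 K/W
R_total = 0.05321 K/W;  Q = ΔT/R_total = 507/0.05321 = 9528 W
T_interface = T_inner − Q·ΣR(inner→interface) = 541 − 9530×0.04787

T ≈ 84.9 °C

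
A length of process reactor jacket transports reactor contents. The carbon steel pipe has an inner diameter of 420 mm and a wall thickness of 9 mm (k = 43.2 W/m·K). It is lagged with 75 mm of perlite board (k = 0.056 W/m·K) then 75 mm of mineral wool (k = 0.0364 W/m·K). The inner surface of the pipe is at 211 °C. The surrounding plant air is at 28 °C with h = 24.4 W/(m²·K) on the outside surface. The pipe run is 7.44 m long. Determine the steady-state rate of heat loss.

Q ≈ 737 W

Treating each annulus and film as a series resistance:
R_carbon steel pipe wall = ln(219/210)/(2π×43.2×7.44) = 2.078×10^-5 K/W
R_perlite board = ln(294/219)/(2π×0.056×7.44) = 0.1125 K/W
R_mineral wool = ln(369/294)/(2π×0.0364×7.44) = 0.1335 K/W
R_outer film = 1/(h_o·2πr_oL) = 1/(24.4×2π×0.369×7.44) = 0.002376 K/W
R_total = 0.2484 K/W
Q = ΔT/R_total = 183/0.2484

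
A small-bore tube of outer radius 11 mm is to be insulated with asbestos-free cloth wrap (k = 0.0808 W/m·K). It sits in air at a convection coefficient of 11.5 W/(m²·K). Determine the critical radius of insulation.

For a cylinder r_cr = k/h = 0.0808/11.5
r_cr = 7.03 mm; since the bare radius (11 mm) is above r_cr, any added insulation will reduce heat loss.

r_cr ≈ 7.03 mm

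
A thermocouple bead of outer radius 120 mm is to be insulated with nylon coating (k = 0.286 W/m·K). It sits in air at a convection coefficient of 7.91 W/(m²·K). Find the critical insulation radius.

For a sphere r_cr = 2k/h = 2×0.286/7.91
r_cr = 72.3 mm; since the bare radius (120 mm) is above r_cr, any added insulation will reduce heat loss.

r_cr ≈ 72.3 mm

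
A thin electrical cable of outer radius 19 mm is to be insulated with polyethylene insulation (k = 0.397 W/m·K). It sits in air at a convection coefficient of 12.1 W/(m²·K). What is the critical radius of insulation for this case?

r_cr ≈ 32.8 mm

For a cylinder r_cr = k/h = 0.397/12.1
r_cr = 32.8 mm; since the bare radius (19 mm) is below r_cr, adding a thin layer of insulation will *increase* heat loss.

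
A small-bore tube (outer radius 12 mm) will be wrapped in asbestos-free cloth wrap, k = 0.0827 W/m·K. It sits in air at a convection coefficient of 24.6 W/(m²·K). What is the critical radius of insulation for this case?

r_cr ≈ 3.36 mm

For a cylinder r_cr = k/h = 0.0827/24.6
r_cr = 3.36 mm; since the bare radius (12 mm) is above r_cr, any added insulation will reduce heat loss.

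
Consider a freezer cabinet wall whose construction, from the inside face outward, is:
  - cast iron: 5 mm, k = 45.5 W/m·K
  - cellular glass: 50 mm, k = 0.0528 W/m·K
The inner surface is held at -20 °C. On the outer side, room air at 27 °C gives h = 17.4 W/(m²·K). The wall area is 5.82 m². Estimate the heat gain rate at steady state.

Q ≈ 272 W

Using the resistance-network approach (series):
R_cast iron = L/(kA) = 0.005/(45.5×5.82) = 1.888×10^-5 K/W
R_cellular glass = L/(kA) = 0.05/(0.0528×5.82) = 0.1627 K/W
R_outer film = 1/(h_o·A) = 1/(17.4×5.82) = 0.009875 K/W
R_total = 0.1726 K/W
Q = ΔT / R_total = 47 / 0.1726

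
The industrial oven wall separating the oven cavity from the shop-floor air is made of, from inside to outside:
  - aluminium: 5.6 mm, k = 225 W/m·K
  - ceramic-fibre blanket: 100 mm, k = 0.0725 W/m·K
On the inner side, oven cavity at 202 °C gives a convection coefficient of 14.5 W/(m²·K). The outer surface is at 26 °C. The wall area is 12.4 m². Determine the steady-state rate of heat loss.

Q ≈ 1510 W

Treating each layer as a thermal resistance in series:
R_inner film = 1/(h_i·A) = 1/(14.5×12.4) = 0.005562 K/W
R_aluminium = L/(kA) = 0.0056/(225×12.4) = 2.007×10^-6 K/W
R_ceramic-fibre blanket = L/(kA) = 0.1/(0.0725×12.4) = 0.1112 K/W
R_total = 0.1168 K/W
Q = ΔT / R_total = 176 / 0.1168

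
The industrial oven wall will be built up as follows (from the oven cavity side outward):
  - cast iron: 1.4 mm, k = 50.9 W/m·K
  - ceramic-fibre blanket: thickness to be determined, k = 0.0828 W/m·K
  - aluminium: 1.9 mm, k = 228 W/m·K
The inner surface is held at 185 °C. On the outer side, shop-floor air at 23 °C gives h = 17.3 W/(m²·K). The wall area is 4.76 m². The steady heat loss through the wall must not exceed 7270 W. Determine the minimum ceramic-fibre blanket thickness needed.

L ≈ 3.99 mm

Series thermal resistances:
R_cast iron = L/(kA) = 0.0014/(50.9×4.76) = 5.778×10^-6 K/W
R_aluminium = L/(kA) = 0.0019/(228×4.76) = 1.751×10^-6 K/W
R_outer film = 1/(h_o·A) = 1/(17.3×4.76) = 0.01214 K/W
Sum of the known resistances R_other = 0.01215 K/W
Required total resistance R_tot = ΔT/Q_allow = 162/7270 = 0.02228 K/W
R_ceramic-fibre blanket = R_tot − R_other = 0.01013 K/W
L = R·k·A = 0.01013×0.0828×4.76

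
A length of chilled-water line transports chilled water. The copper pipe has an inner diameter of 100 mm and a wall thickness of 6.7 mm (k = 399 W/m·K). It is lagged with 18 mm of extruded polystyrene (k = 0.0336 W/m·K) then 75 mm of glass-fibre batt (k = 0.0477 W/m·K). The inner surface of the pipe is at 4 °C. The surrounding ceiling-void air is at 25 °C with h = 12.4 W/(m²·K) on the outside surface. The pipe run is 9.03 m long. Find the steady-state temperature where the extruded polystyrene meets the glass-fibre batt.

T ≈ 11.4 °C

Cylindrical conduction, so R = ln(r₂/r₁)/(2πkL) per layer, in series:
R_copper pipe wall = ln(56.7/50)/(2π×399×9.03) = 5.555×10^-6 K/W
R_extruded polystyrene = ln(74.7/56.7)/(2π×0.0336×9.03) = 0.1446 K/W
R_glass-fibre batt = ln(149.7/74.7)/(2π×0.0477×9.03) = 0.2569 K/W
R_outer film = 1/(h_o·2πr_oL) = 1/(12.4×2π×0.1497×9.03) = 0.009495 K/W
R_total = 0.411 K/W
Q = ΔT/R_total = 21/0.411
Q = 51.1 W
T_interface = T_inner + Q·ΣR(inner→interface) = 4 + 51.1×0.1446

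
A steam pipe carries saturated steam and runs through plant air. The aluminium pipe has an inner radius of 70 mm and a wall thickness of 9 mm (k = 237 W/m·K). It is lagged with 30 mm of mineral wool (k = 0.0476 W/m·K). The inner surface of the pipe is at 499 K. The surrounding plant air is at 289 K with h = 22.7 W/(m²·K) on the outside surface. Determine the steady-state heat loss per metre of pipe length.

q′ ≈ 184 W/m

Radial resistances (cylindrical: R_cond = ln(r_o/r_i)/(2πkL), R_conv = 1/(h·2πrL)):
R_aluminium pipe wall = ln(79/70)/(2π×237×1) = 8.122×10^-5 K/W
R_mineral wool = ln(109/79)/(2π×0.0476×1) = 1.076 K/W
R_outer film = 1/(h_o·2πr_oL) = 1/(22.7×2π×0.109×1) = 0.06432 K/W
R_total = 1.141 K/W
Q = ΔT/R_total = 210/1.141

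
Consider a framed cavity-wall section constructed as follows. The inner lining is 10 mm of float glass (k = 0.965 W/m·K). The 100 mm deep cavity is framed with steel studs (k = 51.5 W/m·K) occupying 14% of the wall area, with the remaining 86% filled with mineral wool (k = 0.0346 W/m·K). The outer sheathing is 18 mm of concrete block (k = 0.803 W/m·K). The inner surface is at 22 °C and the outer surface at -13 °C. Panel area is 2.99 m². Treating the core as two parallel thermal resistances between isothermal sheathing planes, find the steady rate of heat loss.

Q ≈ 2250 W

Sheathing layers in series; stud and cavity paths in parallel between them.
R_inner = 0.01/(0.965×2.99) = 0.003466 K/W
R_stud  = 0.1/(51.5×0.14×2.99) = 0.004639 K/W
R_cav   = 0.1/(0.0346×0.86×2.99) = 1.124 K/W
1/R_core = 1/R_stud + 1/R_cav → R_core = 0.00462 K/W
R_outer = 0.018/(0.803×2.99) = 0.007497 K/W
R_total = 0.01558 K/W
Q = ΔT/R_total = 35/0.01558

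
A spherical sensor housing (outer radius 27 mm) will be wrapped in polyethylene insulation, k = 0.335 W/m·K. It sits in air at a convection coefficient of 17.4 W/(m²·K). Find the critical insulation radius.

r_cr ≈ 38.5 mm

For a sphere r_cr = 2k/h = 2×0.335/17.4
r_cr = 38.5 mm; since the bare radius (27 mm) is below r_cr, adding a thin layer of insulation will *increase* heat loss.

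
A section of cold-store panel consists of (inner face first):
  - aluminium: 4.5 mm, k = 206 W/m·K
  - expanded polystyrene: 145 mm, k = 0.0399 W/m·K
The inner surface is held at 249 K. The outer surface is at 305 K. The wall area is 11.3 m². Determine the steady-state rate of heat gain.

Q ≈ 174 W

Series thermal resistances:
R_aluminium = L/(kA) = 0.0045/(206×11.3) = 1.933×10^-6 K/W
R_expanded polystyrene = L/(kA) = 0.145/(0.0399×11.3) = 0.3216 K/W
R_total = 0.3216 K/W
Q = ΔT / R_total = 56 / 0.3216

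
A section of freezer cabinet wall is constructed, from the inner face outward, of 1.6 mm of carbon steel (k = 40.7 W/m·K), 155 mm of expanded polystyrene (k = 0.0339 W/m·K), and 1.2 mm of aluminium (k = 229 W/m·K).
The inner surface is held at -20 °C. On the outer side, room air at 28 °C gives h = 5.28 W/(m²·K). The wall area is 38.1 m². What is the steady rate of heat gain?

Q ≈ 384 W

Series thermal resistances:
R_carbon steel = L/(kA) = 0.0016/(40.7×38.1) = 1.032×10^-6 K/W
R_expanded polystyrene = L/(kA) = 0.155/(0.0339×38.1) = 0.12 K/W
R_aluminium = L/(kA) = 0.0012/(229×38.1) = 1.375×10^-7 K/W
R_outer film = 1/(h_o·A) = 1/(5.28×38.1) = 0.004971 K/W
R_total = 0.125 K/W
Q = ΔT / R_total = 48 / 0.125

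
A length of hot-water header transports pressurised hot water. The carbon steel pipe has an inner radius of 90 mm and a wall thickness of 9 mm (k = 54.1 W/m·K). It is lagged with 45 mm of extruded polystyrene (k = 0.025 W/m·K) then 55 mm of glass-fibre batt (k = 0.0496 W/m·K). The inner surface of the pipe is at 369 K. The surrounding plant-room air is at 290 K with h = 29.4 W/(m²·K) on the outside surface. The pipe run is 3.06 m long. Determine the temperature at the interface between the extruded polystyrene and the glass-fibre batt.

T ≈ 314 K

For a radial system each layer contributes R = ln(r_out/r_in)/(2πkL); films add R = 1/(hA).
R_carbon steel pipe wall = ln(99/90)/(2π×54.1×3.06) = 9.163×10^-5 K/W
R_extruded polystyrene = ln(144/99)/(2π×0.025×3.06) = 0.7795 K/W
R_glass-fibre batt = ln(199/144)/(2π×0.0496×3.06) = 0.3392 K/W
R_outer film = 1/(h_o·2πr_oL) = 1/(29.4×2π×0.199×3.06) = 0.00889 K/W
R_total = 1.128 K/W
Q = ΔT/R_total = 79/1.128
Q = 70.1 W
T_interface = T_inner − Q·ΣR(inner→interface) = 369 − 70.1×0.7796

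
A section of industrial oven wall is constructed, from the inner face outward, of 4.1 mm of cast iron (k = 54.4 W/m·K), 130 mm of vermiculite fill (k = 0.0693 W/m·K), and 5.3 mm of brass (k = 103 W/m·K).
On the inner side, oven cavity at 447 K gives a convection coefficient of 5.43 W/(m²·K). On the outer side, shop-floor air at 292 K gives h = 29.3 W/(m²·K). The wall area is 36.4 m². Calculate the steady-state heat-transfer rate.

Treating each layer as a thermal resistance in series:
R_inner film = 1/(h_i·A) = 1/(5.43×36.4) = 0.005059 K/W
R_cast iron = L/(kA) = 0.0041/(54.4×36.4) = 2.071×10^-6 K/W
R_vermiculite fill = L/(kA) = 0.13/(0.0693×36.4) = 0.05154 K/W
R_brass = L/(kA) = 0.0053/(103×36.4) = 1.414×10^-6 K/W
R_outer film = 1/(h_o·A) = 1/(29.3×36.4) = 9.376×10^-4 K/W
R_total = 0.05754 K/W
Q = ΔT / R_total = 155 / 0.05754

Q ≈ 2690 W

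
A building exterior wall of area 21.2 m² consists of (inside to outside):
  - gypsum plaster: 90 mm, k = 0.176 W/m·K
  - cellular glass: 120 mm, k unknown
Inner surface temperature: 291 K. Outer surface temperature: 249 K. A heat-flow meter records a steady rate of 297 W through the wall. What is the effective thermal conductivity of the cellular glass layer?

Model the wall as resistances in series:
R_gypsum plaster = L/(kA) = 0.09/(0.176×21.2) = 0.02412 K/W
Sum of known resistances R_other = 0.02412 K/W
Total R = ΔT/Q = 42/297 = 0.1414 K/W
R_cellular glass = R_total − R_other = 0.1173 K/W
k = L/(R·A) = 0.12/(0.1173×21.2)

k ≈ 0.0483 W/(m·K)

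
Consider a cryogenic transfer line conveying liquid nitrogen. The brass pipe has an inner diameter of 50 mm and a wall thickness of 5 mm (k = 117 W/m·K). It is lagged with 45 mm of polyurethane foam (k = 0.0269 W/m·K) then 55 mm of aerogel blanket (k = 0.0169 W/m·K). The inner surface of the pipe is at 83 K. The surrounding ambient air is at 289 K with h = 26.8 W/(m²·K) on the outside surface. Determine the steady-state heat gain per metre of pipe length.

Treating each annulus and film as a series resistance:
R_brass pipe wall = ln(30/25)/(2π×117×1) = 2.48×10^-4 K/W
R_polyurethane foam = ln(75/30)/(2π×0.0269×1) = 5.421 K/W
R_aerogel blanket = ln(130/75)/(2π×0.0169×1) = 5.18 K/W
R_outer film = 1/(h_o·2πr_oL) = 1/(26.8×2π×0.13×1) = 0.04568 K/W
R_total = 10.65 K/W
Q = ΔT/R_total = 206/10.65

q′ ≈ 19.3 W/m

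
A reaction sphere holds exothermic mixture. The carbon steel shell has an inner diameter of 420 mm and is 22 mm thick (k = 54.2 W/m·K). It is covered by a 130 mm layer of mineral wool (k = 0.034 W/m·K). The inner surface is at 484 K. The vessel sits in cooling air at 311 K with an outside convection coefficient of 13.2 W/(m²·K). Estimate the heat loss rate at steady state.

Spherical conduction: R = (1/r_in − 1/r_out)/(4πk) per layer; series-sum.
R_carbon steel shell = (1/0.21 − 1/0.232)/(4π×54.2) = 6.63×10^-4 K/W
R_mineral wool = (1/0.232 − 1/0.362)/(4π×0.034) = 3.623 K/W
R_outer film = 1/(h·4πr_o²) = 1/(13.2×4π×0.362²) = 0.046 K/W
R_total = 3.67 K/W
Q = ΔT/R_total = 173/3.67

Q ≈ 47.1 W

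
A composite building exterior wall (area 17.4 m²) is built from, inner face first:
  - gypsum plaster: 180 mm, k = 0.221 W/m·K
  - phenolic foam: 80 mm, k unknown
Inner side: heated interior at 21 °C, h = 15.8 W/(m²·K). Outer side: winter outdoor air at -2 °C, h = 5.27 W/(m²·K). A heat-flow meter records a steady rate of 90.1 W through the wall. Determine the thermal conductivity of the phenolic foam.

k ≈ 0.0237 W/(m·K)

Treating each layer as a thermal resistance in series:
R_inner film = 1/(h_i·A) = 1/(15.8×17.4) = 0.003637 K/W
R_gypsum plaster = L/(kA) = 0.18/(0.221×17.4) = 0.04681 K/W
R_outer film = 1/(h_o·A) = 1/(5.27×17.4) = 0.01091 K/W
Sum of known resistances R_other = 0.06135 K/W
Total R = ΔT/Q = 23/90.1 = 0.2553 K/W
R_phenolic foam = R_total − R_other = 0.1939 K/W
k = L/(R·A) = 0.08/(0.1939×17.4)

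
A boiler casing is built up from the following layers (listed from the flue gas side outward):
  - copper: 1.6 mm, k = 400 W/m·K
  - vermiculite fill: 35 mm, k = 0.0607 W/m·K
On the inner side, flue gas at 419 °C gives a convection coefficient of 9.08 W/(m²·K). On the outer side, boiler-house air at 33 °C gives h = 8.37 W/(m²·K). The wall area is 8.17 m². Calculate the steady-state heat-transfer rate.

Thermal resistances in series:
R_inner film = 1/(h_i·A) = 1/(9.08×8.17) = 0.01348 K/W
R_copper = L/(kA) = 0.0016/(400×8.17) = 4.896×10^-7 K/W
R_vermiculite fill = L/(kA) = 0.035/(0.0607×8.17) = 0.07058 K/W
R_outer film = 1/(h_o·A) = 1/(8.37×8.17) = 0.01462 K/W
R_total = 0.09868 K/W
Q = ΔT / R_total = 386 / 0.09868

Q ≈ 3910 W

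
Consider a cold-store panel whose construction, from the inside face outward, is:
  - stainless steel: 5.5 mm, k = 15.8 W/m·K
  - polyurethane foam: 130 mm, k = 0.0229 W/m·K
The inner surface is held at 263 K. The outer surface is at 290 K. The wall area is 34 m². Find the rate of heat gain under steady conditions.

Thermal resistances in series:
R_stainless steel = L/(kA) = 0.0055/(15.8×34) = 1.024×10^-5 K/W
R_polyurethane foam = L/(kA) = 0.13/(0.0229×34) = 0.167 K/W
R_total = 0.167 K/W
Q = ΔT / R_total = 27 / 0.167

Q ≈ 162 W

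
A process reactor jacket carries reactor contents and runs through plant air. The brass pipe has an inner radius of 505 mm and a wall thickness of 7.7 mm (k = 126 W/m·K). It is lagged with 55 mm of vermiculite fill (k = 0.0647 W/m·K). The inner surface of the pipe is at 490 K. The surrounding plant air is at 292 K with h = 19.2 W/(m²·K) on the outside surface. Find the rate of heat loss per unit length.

q′ ≈ 746 W/m

Per-layer cylindrical resistances, series-summed:
R_brass pipe wall = ln(512.7/505)/(2π×126×1) = 1.911×10^-5 K/W
R_vermiculite fill = ln(567.7/512.7)/(2π×0.0647×1) = 0.2507 K/W
R_outer film = 1/(h_o·2πr_oL) = 1/(19.2×2π×0.5677×1) = 0.0146 K/W
R_total = 0.2653 K/W
Q = ΔT/R_total = 198/0.2653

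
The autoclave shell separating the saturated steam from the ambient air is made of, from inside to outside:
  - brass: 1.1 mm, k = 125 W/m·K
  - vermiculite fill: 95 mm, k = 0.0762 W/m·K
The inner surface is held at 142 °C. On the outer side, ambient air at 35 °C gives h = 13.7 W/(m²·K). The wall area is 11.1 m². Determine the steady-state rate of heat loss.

Treating each layer as a thermal resistance in series:
R_brass = L/(kA) = 0.0011/(125×11.1) = 7.928×10^-7 K/W
R_vermiculite fill = L/(kA) = 0.095/(0.0762×11.1) = 0.1123 K/W
R_outer film = 1/(h_o·A) = 1/(13.7×11.1) = 0.006576 K/W
R_total = 0.1189 K/W
Q = ΔT / R_total = 107 / 0.1189

Q ≈ 900 W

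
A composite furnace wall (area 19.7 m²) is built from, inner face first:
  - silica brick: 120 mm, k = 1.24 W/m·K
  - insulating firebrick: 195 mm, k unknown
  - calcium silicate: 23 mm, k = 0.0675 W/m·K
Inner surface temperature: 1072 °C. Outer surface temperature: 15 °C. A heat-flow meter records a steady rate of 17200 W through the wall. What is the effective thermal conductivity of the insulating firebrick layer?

Treating each layer as a thermal resistance in series:
R_silica brick = L/(kA) = 0.12/(1.24×19.7) = 0.004912 K/W
R_calcium silicate = L/(kA) = 0.023/(0.0675×19.7) = 0.0173 K/W
Sum of known resistances R_other = 0.02221 K/W
Total R = ΔT/Q = 1057/17200 = 0.06145 K/W
R_insulating firebrick = R_total − R_other = 0.03924 K/W
k = L/(R·A) = 0.195/(0.03924×19.7)

k ≈ 0.252 W/(m·K)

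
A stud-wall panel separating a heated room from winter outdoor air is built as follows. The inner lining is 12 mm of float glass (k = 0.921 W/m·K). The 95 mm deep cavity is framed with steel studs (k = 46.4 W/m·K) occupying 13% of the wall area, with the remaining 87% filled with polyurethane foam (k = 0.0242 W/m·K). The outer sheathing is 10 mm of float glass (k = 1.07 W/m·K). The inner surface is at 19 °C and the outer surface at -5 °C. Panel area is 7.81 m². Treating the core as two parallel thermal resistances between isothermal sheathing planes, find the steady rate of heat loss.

Q ≈ 4920 W

Sheathing layers in series; stud and cavity paths in parallel between them.
R_inner = 0.012/(0.921×7.81) = 0.001668 K/W
R_stud  = 0.095/(46.4×0.13×7.81) = 0.002017 K/W
R_cav   = 0.095/(0.0242×0.87×7.81) = 0.5777 K/W
1/R_core = 1/R_stud + 1/R_cav → R_core = 0.00201 K/W
R_outer = 0.01/(1.07×7.81) = 0.001197 K/W
R_total = 0.004874 K/W
Q = ΔT/R_total = 24/0.004874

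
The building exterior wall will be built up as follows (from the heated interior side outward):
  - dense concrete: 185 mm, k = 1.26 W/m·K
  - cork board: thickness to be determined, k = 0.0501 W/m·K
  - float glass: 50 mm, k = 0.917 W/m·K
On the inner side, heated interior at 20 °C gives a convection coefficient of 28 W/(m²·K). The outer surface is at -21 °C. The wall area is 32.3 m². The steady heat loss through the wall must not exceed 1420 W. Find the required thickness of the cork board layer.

L ≈ 34.8 mm

Series thermal resistances:
R_inner film = 1/(h_i·A) = 1/(28×32.3) = 0.001106 K/W
R_dense concrete = L/(kA) = 0.185/(1.26×32.3) = 0.004546 K/W
R_float glass = L/(kA) = 0.05/(0.917×32.3) = 0.001688 K/W
Sum of the known resistances R_other = 0.007339 K/W
Required total resistance R_tot = ΔT/Q_allow = 41/1420 = 0.02887 K/W
R_cork board = R_tot − R_other = 0.02153 K/W
L = R·k·A = 0.02153×0.0501×32.3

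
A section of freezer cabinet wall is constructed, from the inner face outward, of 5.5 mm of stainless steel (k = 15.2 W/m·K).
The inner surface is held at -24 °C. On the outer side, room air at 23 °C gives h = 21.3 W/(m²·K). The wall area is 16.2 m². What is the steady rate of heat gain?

Series thermal resistances:
R_stainless steel = L/(kA) = 0.0055/(15.2×16.2) = 2.234×10^-5 K/W
R_outer film = 1/(h_o·A) = 1/(21.3×16.2) = 0.002898 K/W
R_total = 0.00292 K/W
Q = ΔT / R_total = 47 / 0.00292

Q ≈ 16100 W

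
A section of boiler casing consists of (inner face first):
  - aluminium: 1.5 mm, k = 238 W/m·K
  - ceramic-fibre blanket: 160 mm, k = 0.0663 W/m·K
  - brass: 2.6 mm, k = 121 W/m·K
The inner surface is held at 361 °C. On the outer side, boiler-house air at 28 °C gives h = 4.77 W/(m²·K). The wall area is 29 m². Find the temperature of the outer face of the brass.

T ≈ 54.6 °C

Using the resistance-network approach (series):
R_aluminium = L/(kA) = 0.0015/(238×29) = 2.173×10^-7 K/W
R_ceramic-fibre blanket = L/(kA) = 0.16/(0.0663×29) = 0.08322 K/W
R_brass = L/(kA) = 0.0026/(121×29) = 7.41×10^-7 K/W
R_outer film = 1/(h_o·A) = 1/(4.77×29) = 0.007229 K/W
R_total = 0.09045 K/W;  Q = ΔT/R_total = 333/0.09045 = 3682 W
T_interface = T_inner − Q·ΣR(inner→interface) = 361 − 3680×0.08322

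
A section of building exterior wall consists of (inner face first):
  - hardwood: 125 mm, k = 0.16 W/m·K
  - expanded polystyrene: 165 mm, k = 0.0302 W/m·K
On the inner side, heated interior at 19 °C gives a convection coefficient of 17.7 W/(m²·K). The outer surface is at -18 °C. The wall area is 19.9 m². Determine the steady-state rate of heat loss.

Q ≈ 117 W

Series thermal resistances:
R_inner film = 1/(h_i·A) = 1/(17.7×19.9) = 0.002839 K/W
R_hardwood = L/(kA) = 0.125/(0.16×19.9) = 0.03926 K/W
R_expanded polystyrene = L/(kA) = 0.165/(0.0302×19.9) = 0.2746 K/W
R_total = 0.3166 K/W
Q = ΔT / R_total = 37 / 0.3166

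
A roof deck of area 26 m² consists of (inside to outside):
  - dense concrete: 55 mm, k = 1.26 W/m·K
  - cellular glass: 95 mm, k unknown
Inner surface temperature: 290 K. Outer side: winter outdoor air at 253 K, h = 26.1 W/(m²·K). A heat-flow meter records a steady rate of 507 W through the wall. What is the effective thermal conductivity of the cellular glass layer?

Thermal resistances in series:
R_dense concrete = L/(kA) = 0.055/(1.26×26) = 0.001679 K/W
R_outer film = 1/(h_o·A) = 1/(26.1×26) = 0.001474 K/W
Sum of known resistances R_other = 0.003152 K/W
Total R = ΔT/Q = 37/507 = 0.07298 K/W
R_cellular glass = R_total − R_other = 0.06983 K/W
k = L/(R·A) = 0.095/(0.06983×26)

k ≈ 0.0523 W/(m·K)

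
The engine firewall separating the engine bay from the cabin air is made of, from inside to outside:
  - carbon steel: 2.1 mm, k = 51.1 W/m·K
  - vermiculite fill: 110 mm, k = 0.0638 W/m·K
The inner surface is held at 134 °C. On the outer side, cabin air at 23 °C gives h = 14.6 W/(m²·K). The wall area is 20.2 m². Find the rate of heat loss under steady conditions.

Q ≈ 1250 W

Treating each layer as a thermal resistance in series:
R_carbon steel = L/(kA) = 0.0021/(51.1×20.2) = 2.034×10^-6 K/W
R_vermiculite fill = L/(kA) = 0.11/(0.0638×20.2) = 0.08535 K/W
R_outer film = 1/(h_o·A) = 1/(14.6×20.2) = 0.003391 K/W
R_total = 0.08875 K/W
Q = ΔT / R_total = 111 / 0.08875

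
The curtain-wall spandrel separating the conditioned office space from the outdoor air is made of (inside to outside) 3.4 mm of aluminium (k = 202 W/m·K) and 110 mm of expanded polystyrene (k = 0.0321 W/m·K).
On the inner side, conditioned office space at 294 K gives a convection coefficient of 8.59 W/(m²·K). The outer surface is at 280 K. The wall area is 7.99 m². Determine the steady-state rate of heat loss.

Q ≈ 31.6 W

Model the wall as resistances in series:
R_inner film = 1/(h_i·A) = 1/(8.59×7.99) = 0.01457 K/W
R_aluminium = L/(kA) = 0.0034/(202×7.99) = 2.107×10^-6 K/W
R_expanded polystyrene = L/(kA) = 0.11/(0.0321×7.99) = 0.4289 K/W
R_total = 0.4435 K/W
Q = ΔT / R_total = 14 / 0.4435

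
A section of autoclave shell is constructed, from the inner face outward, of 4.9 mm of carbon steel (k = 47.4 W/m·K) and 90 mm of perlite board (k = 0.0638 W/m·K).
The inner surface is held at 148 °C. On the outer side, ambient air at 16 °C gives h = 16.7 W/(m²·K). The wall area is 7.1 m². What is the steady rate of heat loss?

Treating each layer as a thermal resistance in series:
R_carbon steel = L/(kA) = 0.0049/(47.4×7.1) = 1.456×10^-5 K/W
R_perlite board = L/(kA) = 0.09/(0.0638×7.1) = 0.1987 K/W
R_outer film = 1/(h_o·A) = 1/(16.7×7.1) = 0.008434 K/W
R_total = 0.2071 K/W
Q = ΔT / R_total = 132 / 0.2071

Q ≈ 637 W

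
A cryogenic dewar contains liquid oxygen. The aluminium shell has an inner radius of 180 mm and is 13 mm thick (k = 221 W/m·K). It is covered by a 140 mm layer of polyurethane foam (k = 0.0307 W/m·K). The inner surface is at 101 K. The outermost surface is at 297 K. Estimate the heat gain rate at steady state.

Q ≈ 34.7 W

Spherical conduction: R = (1/r_in − 1/r_out)/(4πk) per layer; series-sum.
R_aluminium shell = (1/0.18 − 1/0.193)/(4π×221) = 1.347×10^-4 K/W
R_polyurethane foam = (1/0.193 − 1/0.333)/(4π×0.0307) = 5.646 K/W
R_total = 5.647 K/W
Q = ΔT/R_total = 196/5.647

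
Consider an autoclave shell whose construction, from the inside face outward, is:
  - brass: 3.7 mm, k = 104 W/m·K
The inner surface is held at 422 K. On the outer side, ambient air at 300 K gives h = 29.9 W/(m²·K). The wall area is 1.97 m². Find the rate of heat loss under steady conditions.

Q ≈ 7180 W

Model the wall as resistances in series:
R_brass = L/(kA) = 0.0037/(104×1.97) = 1.806×10^-5 K/W
R_outer film = 1/(h_o·A) = 1/(29.9×1.97) = 0.01698 K/W
R_total = 0.017 K/W
Q = ΔT / R_total = 122 / 0.017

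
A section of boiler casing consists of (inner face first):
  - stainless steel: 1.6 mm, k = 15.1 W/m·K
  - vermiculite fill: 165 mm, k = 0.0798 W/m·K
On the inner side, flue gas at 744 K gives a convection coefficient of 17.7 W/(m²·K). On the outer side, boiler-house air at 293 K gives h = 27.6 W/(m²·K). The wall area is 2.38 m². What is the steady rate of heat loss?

Q ≈ 497 W

Treating each layer as a thermal resistance in series:
R_inner film = 1/(h_i·A) = 1/(17.7×2.38) = 0.02374 K/W
R_stainless steel = L/(kA) = 0.0016/(15.1×2.38) = 4.452×10^-5 K/W
R_vermiculite fill = L/(kA) = 0.165/(0.0798×2.38) = 0.8688 K/W
R_outer film = 1/(h_o·A) = 1/(27.6×2.38) = 0.01522 K/W
R_total = 0.9078 K/W
Q = ΔT / R_total = 451 / 0.9078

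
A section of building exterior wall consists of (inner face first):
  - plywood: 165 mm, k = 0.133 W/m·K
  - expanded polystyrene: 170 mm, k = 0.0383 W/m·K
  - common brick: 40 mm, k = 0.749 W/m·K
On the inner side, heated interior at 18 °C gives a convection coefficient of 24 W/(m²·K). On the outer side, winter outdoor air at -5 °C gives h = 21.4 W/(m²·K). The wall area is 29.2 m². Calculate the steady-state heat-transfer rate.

Q ≈ 115 W

Model the wall as resistances in series:
R_inner film = 1/(h_i·A) = 1/(24×29.2) = 0.001427 K/W
R_plywood = L/(kA) = 0.165/(0.133×29.2) = 0.04249 K/W
R_expanded polystyrene = L/(kA) = 0.17/(0.0383×29.2) = 0.152 K/W
R_common brick = L/(kA) = 0.04/(0.749×29.2) = 0.001829 K/W
R_outer film = 1/(h_o·A) = 1/(21.4×29.2) = 0.0016 K/W
R_total = 0.1994 K/W
Q = ΔT / R_total = 23 / 0.1994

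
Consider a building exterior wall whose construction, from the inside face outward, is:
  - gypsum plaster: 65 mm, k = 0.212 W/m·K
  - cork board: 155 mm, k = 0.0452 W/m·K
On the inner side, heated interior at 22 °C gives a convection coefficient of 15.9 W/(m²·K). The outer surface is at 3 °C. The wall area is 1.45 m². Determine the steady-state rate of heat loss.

Model the wall as resistances in series:
R_inner film = 1/(h_i·A) = 1/(15.9×1.45) = 0.04337 K/W
R_gypsum plaster = L/(kA) = 0.065/(0.212×1.45) = 0.2115 K/W
R_cork board = L/(kA) = 0.155/(0.0452×1.45) = 2.365 K/W
R_total = 2.62 K/W
Q = ΔT / R_total = 19 / 2.62

Q ≈ 7.25 W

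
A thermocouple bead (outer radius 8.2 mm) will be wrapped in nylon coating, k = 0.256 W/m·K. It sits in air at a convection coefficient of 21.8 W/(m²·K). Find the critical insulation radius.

For a sphere r_cr = 2k/h = 2×0.256/21.8
r_cr = 23.5 mm; since the bare radius (8.2 mm) is below r_cr, adding a thin layer of insulation will *increase* heat loss.

r_cr ≈ 23.5 mm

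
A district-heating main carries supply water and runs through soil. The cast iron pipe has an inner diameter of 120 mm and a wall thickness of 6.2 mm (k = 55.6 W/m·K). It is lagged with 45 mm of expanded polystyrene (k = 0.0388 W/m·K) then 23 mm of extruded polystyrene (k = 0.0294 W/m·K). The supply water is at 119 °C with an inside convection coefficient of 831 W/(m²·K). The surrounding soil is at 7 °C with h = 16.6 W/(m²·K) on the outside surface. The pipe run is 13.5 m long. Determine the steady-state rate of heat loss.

For a radial system each layer contributes R = ln(r_out/r_in)/(2πkL); films add R = 1/(hA).
R_inner film = 1/(h_i·2πr₁L) = 1/(831×2π×0.06×13.5) = 2.364×10^-4 K/W
R_cast iron pipe wall = ln(66.2/60)/(2π×55.6×13.5) = 2.085×10^-5 K/W
R_expanded polystyrene = ln(111.2/66.2)/(2π×0.0388×13.5) = 0.1576 K/W
R_extruded polystyrene = ln(134.2/111.2)/(2π×0.0294×13.5) = 0.07539 K/W
R_outer film = 1/(h_o·2πr_oL) = 1/(16.6×2π×0.1342×13.5) = 0.005292 K/W
R_total = 0.2385 K/W
Q = ΔT/R_total = 112/0.2385

Q ≈ 470 W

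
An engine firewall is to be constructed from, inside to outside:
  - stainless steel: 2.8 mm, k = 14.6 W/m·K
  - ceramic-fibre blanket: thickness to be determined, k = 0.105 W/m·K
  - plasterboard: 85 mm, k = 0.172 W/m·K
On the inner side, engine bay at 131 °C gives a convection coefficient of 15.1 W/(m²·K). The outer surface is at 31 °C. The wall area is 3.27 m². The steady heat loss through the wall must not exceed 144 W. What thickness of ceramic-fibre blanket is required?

Treating each layer as a thermal resistance in series:
R_inner film = 1/(h_i·A) = 1/(15.1×3.27) = 0.02025 K/W
R_stainless steel = L/(kA) = 0.0028/(14.6×3.27) = 5.865×10^-5 K/W
R_plasterboard = L/(kA) = 0.085/(0.172×3.27) = 0.1511 K/W
Sum of the known resistances R_other = 0.1714 K/W
Required total resistance R_tot = ΔT/Q_allow = 100/144 = 0.6944 K/W
R_ceramic-fibre blanket = R_tot − R_other = 0.523 K/W
L = R·k·A = 0.523×0.105×3.27

L ≈ 180 mm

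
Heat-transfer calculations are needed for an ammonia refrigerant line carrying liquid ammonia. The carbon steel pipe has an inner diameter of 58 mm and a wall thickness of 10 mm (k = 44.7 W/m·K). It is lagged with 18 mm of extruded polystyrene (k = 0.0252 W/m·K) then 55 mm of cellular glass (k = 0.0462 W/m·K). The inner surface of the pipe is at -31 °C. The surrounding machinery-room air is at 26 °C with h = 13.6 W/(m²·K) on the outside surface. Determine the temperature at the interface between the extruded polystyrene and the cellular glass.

T ≈ -2.7 °C

Treating each annulus and film as a series resistance:
R_carbon steel pipe wall = ln(39/29)/(2π×44.7×1) = 0.001055 K/W
R_extruded polystyrene = ln(57/39)/(2π×0.0252×1) = 2.397 K/W
R_cellular glass = ln(112/57)/(2π×0.0462×1) = 2.327 K/W
R_outer film = 1/(h_o·2πr_oL) = 1/(13.6×2π×0.112×1) = 0.1045 K/W
R_total = 4.829 K/W
Q = ΔT/R_total = 57/4.829
Q = 11.8 W/m
T_interface = T_inner + Q·ΣR(inner→interface) = -31 + 11.8×2.398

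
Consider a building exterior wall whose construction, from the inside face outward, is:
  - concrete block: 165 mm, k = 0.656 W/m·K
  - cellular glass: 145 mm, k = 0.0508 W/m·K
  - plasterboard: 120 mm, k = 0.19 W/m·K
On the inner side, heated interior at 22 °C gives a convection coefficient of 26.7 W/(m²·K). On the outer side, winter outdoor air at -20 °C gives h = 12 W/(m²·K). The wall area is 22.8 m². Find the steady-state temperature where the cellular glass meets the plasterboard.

Thermal resistances in series:
R_inner film = 1/(h_i·A) = 1/(26.7×22.8) = 0.001643 K/W
R_concrete block = L/(kA) = 0.165/(0.656×22.8) = 0.01103 K/W
R_cellular glass = L/(kA) = 0.145/(0.0508×22.8) = 0.1252 K/W
R_plasterboard = L/(kA) = 0.12/(0.19×22.8) = 0.0277 K/W
R_outer film = 1/(h_o·A) = 1/(12×22.8) = 0.003655 K/W
R_total = 0.1692 K/W;  Q = ΔT/R_total = 42/0.1692 = 248.2 W
T_interface = T_inner − Q·ΣR(inner→interface) = 22 − 248×0.1379

T ≈ -12.2 °C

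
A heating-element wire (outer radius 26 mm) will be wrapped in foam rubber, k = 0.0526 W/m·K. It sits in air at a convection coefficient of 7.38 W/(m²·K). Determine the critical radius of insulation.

For a cylinder r_cr = k/h = 0.0526/7.38
r_cr = 7.13 mm; since the bare radius (26 mm) is above r_cr, any added insulation will reduce heat loss.

r_cr ≈ 7.13 mm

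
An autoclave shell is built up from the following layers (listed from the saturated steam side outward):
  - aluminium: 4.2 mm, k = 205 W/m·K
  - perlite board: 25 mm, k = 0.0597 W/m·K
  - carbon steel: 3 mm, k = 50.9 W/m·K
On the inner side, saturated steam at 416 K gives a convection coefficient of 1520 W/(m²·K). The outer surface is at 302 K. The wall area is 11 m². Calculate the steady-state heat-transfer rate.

Q ≈ 2990 W

Thermal resistances in series:
R_inner film = 1/(h_i·A) = 1/(1520×11) = 5.981×10^-5 K/W
R_aluminium = L/(kA) = 0.0042/(205×11) = 1.863×10^-6 K/W
R_perlite board = L/(kA) = 0.025/(0.0597×11) = 0.03807 K/W
R_carbon steel = L/(kA) = 0.003/(50.9×11) = 5.358×10^-6 K/W
R_total = 0.03814 K/W
Q = ΔT / R_total = 114 / 0.03814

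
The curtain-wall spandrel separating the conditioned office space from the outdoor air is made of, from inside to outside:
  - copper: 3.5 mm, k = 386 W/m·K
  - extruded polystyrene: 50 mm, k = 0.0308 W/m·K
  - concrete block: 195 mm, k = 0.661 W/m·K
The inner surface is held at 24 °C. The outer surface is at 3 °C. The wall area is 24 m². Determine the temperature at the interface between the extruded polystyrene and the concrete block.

Using the resistance-network approach (series):
R_copper = L/(kA) = 0.0035/(386×24) = 3.778×10^-7 K/W
R_extruded polystyrene = L/(kA) = 0.05/(0.0308×24) = 0.06764 K/W
R_concrete block = L/(kA) = 0.195/(0.661×24) = 0.01229 K/W
R_total = 0.07993 K/W;  Q = ΔT/R_total = 21/0.07993 = 262.7 W
T_interface = T_inner − Q·ΣR(inner→interface) = 24 − 263×0.06764

T ≈ 6.23 °C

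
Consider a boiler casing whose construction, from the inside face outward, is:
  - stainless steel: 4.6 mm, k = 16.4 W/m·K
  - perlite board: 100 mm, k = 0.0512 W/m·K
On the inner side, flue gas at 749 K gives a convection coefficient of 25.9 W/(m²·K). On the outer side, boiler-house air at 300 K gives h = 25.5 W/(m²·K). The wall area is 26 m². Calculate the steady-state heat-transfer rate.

Series thermal resistances:
R_inner film = 1/(h_i·A) = 1/(25.9×26) = 0.001485 K/W
R_stainless steel = L/(kA) = 0.0046/(16.4×26) = 1.079×10^-5 K/W
R_perlite board = L/(kA) = 0.1/(0.0512×26) = 0.07512 K/W
R_outer film = 1/(h_o·A) = 1/(25.5×26) = 0.001508 K/W
R_total = 0.07812 K/W
Q = ΔT / R_total = 449 / 0.07812

Q ≈ 5750 W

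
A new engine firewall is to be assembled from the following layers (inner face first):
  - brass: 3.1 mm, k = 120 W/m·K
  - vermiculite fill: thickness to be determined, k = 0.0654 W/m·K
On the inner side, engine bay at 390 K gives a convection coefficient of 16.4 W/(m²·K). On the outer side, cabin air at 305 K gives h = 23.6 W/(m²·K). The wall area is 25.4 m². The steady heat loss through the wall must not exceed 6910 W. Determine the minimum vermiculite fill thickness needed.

Series thermal resistances:
R_inner film = 1/(h_i·A) = 1/(16.4×25.4) = 0.002401 K/W
R_brass = L/(kA) = 0.0031/(120×25.4) = 1.017×10^-6 K/W
R_outer film = 1/(h_o·A) = 1/(23.6×25.4) = 0.001668 K/W
Sum of the known resistances R_other = 0.00407 K/W
Required total resistance R_tot = ΔT/Q_allow = 85/6910 = 0.0123 K/W
R_vermiculite fill = R_tot − R_other = 0.008231 K/W
L = R·k·A = 0.008231×0.0654×25.4

L ≈ 13.7 mm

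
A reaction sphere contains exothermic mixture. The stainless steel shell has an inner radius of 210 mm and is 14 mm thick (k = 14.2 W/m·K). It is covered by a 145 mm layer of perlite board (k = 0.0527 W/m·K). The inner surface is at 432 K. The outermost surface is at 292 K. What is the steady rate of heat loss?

Spherical conduction: R = (1/r_in − 1/r_out)/(4πk) per layer; series-sum.
R_stainless steel shell = (1/0.21 − 1/0.224)/(4π×14.2) = 0.001668 K/W
R_perlite board = (1/0.224 − 1/0.369)/(4π×0.0527) = 2.649 K/W
R_total = 2.651 K/W
Q = ΔT/R_total = 140/2.651

Q ≈ 52.8 W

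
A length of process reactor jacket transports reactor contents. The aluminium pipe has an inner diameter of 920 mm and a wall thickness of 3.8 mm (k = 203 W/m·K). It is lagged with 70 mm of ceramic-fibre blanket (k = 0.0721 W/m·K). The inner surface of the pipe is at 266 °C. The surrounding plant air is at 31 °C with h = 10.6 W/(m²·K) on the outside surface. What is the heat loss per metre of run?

q′ ≈ 694 W/m

Radial resistances (cylindrical: R_cond = ln(r_o/r_i)/(2πkL), R_conv = 1/(h·2πrL)):
R_aluminium pipe wall = ln(463.8/460)/(2π×203×1) = 6.45×10^-6 K/W
R_ceramic-fibre blanket = ln(533.8/463.8)/(2π×0.0721×1) = 0.3103 K/W
R_outer film = 1/(h_o·2πr_oL) = 1/(10.6×2π×0.5338×1) = 0.02813 K/W
R_total = 0.3384 K/W
Q = ΔT/R_total = 235/0.3384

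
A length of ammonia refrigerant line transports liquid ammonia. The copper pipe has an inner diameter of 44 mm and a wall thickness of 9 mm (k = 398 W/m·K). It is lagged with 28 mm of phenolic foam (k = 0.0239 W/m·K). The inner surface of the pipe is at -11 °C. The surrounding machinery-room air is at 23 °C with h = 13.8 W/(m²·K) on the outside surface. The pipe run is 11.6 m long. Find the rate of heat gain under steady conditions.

For a radial system each layer contributes R = ln(r_out/r_in)/(2πkL); films add R = 1/(hA).
R_copper pipe wall = ln(31/22)/(2π×398×11.6) = 1.182×10^-5 K/W
R_phenolic foam = ln(59/31)/(2π×0.0239×11.6) = 0.3694 K/W
R_outer film = 1/(h_o·2πr_oL) = 1/(13.8×2π×0.059×11.6) = 0.01685 K/W
R_total = 0.3863 K/W
Q = ΔT/R_total = 34/0.3863

Q ≈ 88 W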